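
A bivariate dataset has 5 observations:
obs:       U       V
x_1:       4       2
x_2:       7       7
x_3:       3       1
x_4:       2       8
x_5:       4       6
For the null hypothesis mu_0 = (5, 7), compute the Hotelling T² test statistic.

Step 1 — sample mean vector:
  mean(U) = (4 + 7 + 3 + 2 + 4) / 5 = 20/5 = 4
  mean(V) = (2 + 7 + 1 + 8 + 6) / 5 = 24/5 = 4.8
  x̄ = (4, 4.8),  deviation x̄ - mu_0 = (4, 4.8) - (5, 7) = (-1, -2.2).

Step 2 — sample covariance matrix, S[i,j] = (1/(n-1)) · Σ_k (x_{k,i} - mean_i) · (x_{k,j} - mean_j), divisor n-1 = 4:
  S[U,U] = ((0)·(0) + (3)·(3) + (-1)·(-1) + (-2)·(-2) + (0)·(0)) / 4 = 14/4 = 3.5
  S[U,V] = ((0)·(-2.8) + (3)·(2.2) + (-1)·(-3.8) + (-2)·(3.2) + (0)·(1.2)) / 4 = 4/4 = 1
  S[V,V] = ((-2.8)·(-2.8) + (2.2)·(2.2) + (-3.8)·(-3.8) + (3.2)·(3.2) + (1.2)·(1.2)) / 4 = 38.8/4 = 9.7
  S = [[3.5, 1],
 [1, 9.7]].

Step 3 — invert S. det(S) = 3.5·9.7 - (1)² = 32.95.
  S^{-1} = (1/det) · [[d, -b], [-b, a]] = [[0.2944, -0.0303],
 [-0.0303, 0.1062]].

Step 4 — quadratic form (x̄ - mu_0)^T · S^{-1} · (x̄ - mu_0):
  S^{-1} · (x̄ - mu_0) = (-0.2276, -0.2033),
  (x̄ - mu_0)^T · [...] = (-1)·(-0.2276) + (-2.2)·(-0.2033) = 0.675.

Step 5 — scale by n: T² = 5 · 0.675 = 3.3748.

T² ≈ 3.3748


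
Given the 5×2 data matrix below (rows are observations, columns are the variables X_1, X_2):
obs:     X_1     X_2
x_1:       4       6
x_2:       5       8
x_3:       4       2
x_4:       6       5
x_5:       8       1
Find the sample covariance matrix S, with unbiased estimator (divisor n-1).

Step 1 — column means:
  mean(X_1) = (4 + 5 + 4 + 6 + 8) / 5 = 27/5 = 5.4
  mean(X_2) = (6 + 8 + 2 + 5 + 1) / 5 = 22/5 = 4.4

Step 2 — sample covariance S[i,j] = (1/(n-1)) · Σ_k (x_{k,i} - mean_i) · (x_{k,j} - mean_j), with n-1 = 4.
  S[X_1,X_1] = ((-1.4)·(-1.4) + (-0.4)·(-0.4) + (-1.4)·(-1.4) + (0.6)·(0.6) + (2.6)·(2.6)) / 4 = 11.2/4 = 2.8
  S[X_1,X_2] = ((-1.4)·(1.6) + (-0.4)·(3.6) + (-1.4)·(-2.4) + (0.6)·(0.6) + (2.6)·(-3.4)) / 4 = -8.8/4 = -2.2
  S[X_2,X_2] = ((1.6)·(1.6) + (3.6)·(3.6) + (-2.4)·(-2.4) + (0.6)·(0.6) + (-3.4)·(-3.4)) / 4 = 33.2/4 = 8.3

S is symmetric (S[j,i] = S[i,j]). Assembling:

S = [[2.8, -2.2],
 [-2.2, 8.3]]


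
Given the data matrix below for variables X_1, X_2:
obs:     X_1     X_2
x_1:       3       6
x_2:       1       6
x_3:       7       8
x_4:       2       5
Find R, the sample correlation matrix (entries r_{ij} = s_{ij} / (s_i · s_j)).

Step 1 — column means:
  mean(X_1) = (3 + 1 + 7 + 2) / 4 = 13/4 = 3.25
  mean(X_2) = (6 + 6 + 8 + 5) / 4 = 25/4 = 6.25

Step 2 — sample variances and covariances s[i,j] = (1/(n-1)) · Σ_k (x_{k,i} - mean_i) · (x_{k,j} - mean_j), with n-1 = 3:
  s[X_1,X_1] = ((-0.25)·(-0.25) + (-2.25)·(-2.25) + (3.75)·(3.75) + (-1.25)·(-1.25)) / 3 = 20.75/3 = 6.9167
  s[X_1,X_2] = ((-0.25)·(-0.25) + (-2.25)·(-0.25) + (3.75)·(1.75) + (-1.25)·(-1.25)) / 3 = 8.75/3 = 2.9167
  s[X_2,X_2] = ((-0.25)·(-0.25) + (-0.25)·(-0.25) + (1.75)·(1.75) + (-1.25)·(-1.25)) / 3 = 4.75/3 = 1.5833
  Sample standard deviations s_i = √(s[i,i]):
  s(X_1) = √(6.9167) = 2.63
  s(X_2) = √(1.5833) = 1.2583

Step 3 — r_{ij} = s_{ij} / (s_i · s_j):
  r[X_1,X_1] = 1 (diagonal).
  r[X_1,X_2] = 2.9167 / (2.63 · 1.2583) = 2.9167 / 3.3093 = 0.8814
  r[X_2,X_2] = 1 (diagonal).

R is symmetric with unit diagonal. Assembling:

R = [[1, 0.8814],
 [0.8814, 1]]


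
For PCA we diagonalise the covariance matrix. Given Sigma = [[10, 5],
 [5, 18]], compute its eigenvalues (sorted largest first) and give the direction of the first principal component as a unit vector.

Step 1 — characteristic polynomial of 2×2 Sigma:
  det(Sigma - λI) = λ² - trace · λ + det = 0.
  trace = 10 + 18 = 28, det = 10·18 - (5)² = 155.
Step 2 — discriminant:
  Δ = trace² - 4·det = 784 - 620 = 164.
Step 3 — eigenvalues:
  λ = (trace ± √Δ)/2 = (28 ± 12.8062)/2,
  λ_1 = 20.4031,  λ_2 = 7.5969.

Step 4 — unit eigenvector for λ_1: solve (Sigma - λ_1 I)v = 0. First row:
  (10 - 20.4031)·v_x + (5)·v_y = 0, i.e. (-10.4031)·v_x + (5)·v_y = 0,
  so v ∝ (b, λ_1 - a) = (5, 10.4031) = u.
  ||u|| = √((5)² + (10.4031)²) = √(133.225) ≈ 11.5423,
  v_1 = u/||u|| ≈ (0.4332, 0.9013) (||v_1|| = 1).

λ_1 = 20.4031,  λ_2 = 7.5969;  v_1 ≈ (0.4332, 0.9013)


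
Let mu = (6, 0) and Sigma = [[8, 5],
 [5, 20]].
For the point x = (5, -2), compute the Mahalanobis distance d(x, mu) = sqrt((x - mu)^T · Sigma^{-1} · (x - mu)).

Step 1 — centre the observation: (x - mu) = (-1, -2).

Step 2 — invert Sigma. det(Sigma) = 8·20 - (5)² = 135.
  Sigma^{-1} = (1/det) · [[d, -b], [-b, a]] = [[0.1481, -0.037],
 [-0.037, 0.0593]].

Step 3 — form the quadratic (x - mu)^T · Sigma^{-1} · (x - mu):
  Sigma^{-1} · (x - mu) = (-0.0741, -0.0815).
  (x - mu)^T · [Sigma^{-1} · (x - mu)] = (-1)·(-0.0741) + (-2)·(-0.0815) = 0.237.

Step 4 — take square root: d = √(0.237) ≈ 0.4869.

d(x, mu) = √(0.237) ≈ 0.4869


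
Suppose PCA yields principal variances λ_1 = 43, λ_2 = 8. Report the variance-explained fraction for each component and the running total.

Step 1 — total variance = trace(Sigma) = Σ λ_i = 43 + 8 = 51.

Step 2 — fraction explained by component i = λ_i / Σ λ:
  PC1: 43/51 = 0.8431
  PC2: 8/51 = 0.1569

Step 3 — cumulative fraction after k components = (λ_1 + ... + λ_k) / Σ λ:
  k = 1: 43/51 = 0.8431
  k = 2: (43 + 8)/51 = 51/51 = 1

Summary (fraction, with percent):

explained: PC1 0.8431 (84.31%), PC2 0.1569 (15.69%);  cumulative: 0.8431, 1


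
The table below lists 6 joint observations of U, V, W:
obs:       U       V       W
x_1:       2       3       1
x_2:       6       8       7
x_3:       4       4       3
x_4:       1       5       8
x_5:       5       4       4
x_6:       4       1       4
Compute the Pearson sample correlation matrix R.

Step 1 — column means:
  mean(U) = (2 + 6 + 4 + 1 + 5 + 4) / 6 = 22/6 = 3.6667
  mean(V) = (3 + 8 + 4 + 5 + 4 + 1) / 6 = 25/6 = 4.1667
  mean(W) = (1 + 7 + 3 + 8 + 4 + 4) / 6 = 27/6 = 4.5

Step 2 — sample variances and covariances s[i,j] = (1/(n-1)) · Σ_k (x_{k,i} - mean_i) · (x_{k,j} - mean_j), with n-1 = 5:
  s[U,U] = ((-1.6667)·(-1.6667) + (2.3333)·(2.3333) + (0.3333)·(0.3333) + (-2.6667)·(-2.6667) + (1.3333)·(1.3333) + (0.3333)·(0.3333)) / 5 = 17.3333/5 = 3.4667
  s[U,V] = ((-1.6667)·(-1.1667) + (2.3333)·(3.8333) + (0.3333)·(-0.1667) + (-2.6667)·(0.8333) + (1.3333)·(-0.1667) + (0.3333)·(-3.1667)) / 5 = 7.3333/5 = 1.4667
  s[U,W] = ((-1.6667)·(-3.5) + (2.3333)·(2.5) + (0.3333)·(-1.5) + (-2.6667)·(3.5) + (1.3333)·(-0.5) + (0.3333)·(-0.5)) / 5 = 1/5 = 0.2
  s[V,V] = ((-1.1667)·(-1.1667) + (3.8333)·(3.8333) + (-0.1667)·(-0.1667) + (0.8333)·(0.8333) + (-0.1667)·(-0.1667) + (-3.1667)·(-3.1667)) / 5 = 26.8333/5 = 5.3667
  s[V,W] = ((-1.1667)·(-3.5) + (3.8333)·(2.5) + (-0.1667)·(-1.5) + (0.8333)·(3.5) + (-0.1667)·(-0.5) + (-3.1667)·(-0.5)) / 5 = 18.5/5 = 3.7
  s[W,W] = ((-3.5)·(-3.5) + (2.5)·(2.5) + (-1.5)·(-1.5) + (3.5)·(3.5) + (-0.5)·(-0.5) + (-0.5)·(-0.5)) / 5 = 33.5/5 = 6.7
  Sample standard deviations s_i = √(s[i,i]):
  s(U) = √(3.4667) = 1.8619
  s(V) = √(5.3667) = 2.3166
  s(W) = √(6.7) = 2.5884

Step 3 — r_{ij} = s_{ij} / (s_i · s_j):
  r[U,U] = 1 (diagonal).
  r[U,V] = 1.4667 / (1.8619 · 2.3166) = 1.4667 / 4.3133 = 0.34
  r[U,W] = 0.2 / (1.8619 · 2.5884) = 0.2 / 4.8194 = 0.0415
  r[V,V] = 1 (diagonal).
  r[V,W] = 3.7 / (2.3166 · 2.5884) = 3.7 / 5.9964 = 0.617
  r[W,W] = 1 (diagonal).

R is symmetric with unit diagonal. Assembling:

R = [[1, 0.34, 0.0415],
 [0.34, 1, 0.617],
 [0.0415, 0.617, 1]]


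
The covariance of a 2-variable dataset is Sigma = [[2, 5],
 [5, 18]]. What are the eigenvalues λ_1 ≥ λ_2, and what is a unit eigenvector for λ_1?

Step 1 — characteristic polynomial of 2×2 Sigma:
  det(Sigma - λI) = λ² - trace · λ + det = 0.
  trace = 2 + 18 = 20, det = 2·18 - (5)² = 11.
Step 2 — discriminant:
  Δ = trace² - 4·det = 400 - 44 = 356.
Step 3 — eigenvalues:
  λ = (trace ± √Δ)/2 = (20 ± 18.868)/2,
  λ_1 = 19.434,  λ_2 = 0.566.

Step 4 — unit eigenvector for λ_1: solve (Sigma - λ_1 I)v = 0. First row:
  (2 - 19.434)·v_x + (5)·v_y = 0, i.e. (-17.434)·v_x + (5)·v_y = 0,
  so v ∝ (b, λ_1 - a) = (5, 17.434) = u.
  ||u|| = √((5)² + (17.434)²) = √(328.9437) ≈ 18.1368,
  v_1 = u/||u|| ≈ (0.2757, 0.9612) (||v_1|| = 1).

λ_1 = 19.434,  λ_2 = 0.566;  v_1 ≈ (0.2757, 0.9612)


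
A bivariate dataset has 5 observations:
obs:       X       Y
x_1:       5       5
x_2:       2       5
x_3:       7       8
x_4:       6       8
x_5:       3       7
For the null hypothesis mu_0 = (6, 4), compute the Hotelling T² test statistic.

Step 1 — sample mean vector:
  mean(X) = (5 + 2 + 7 + 6 + 3) / 5 = 23/5 = 4.6
  mean(Y) = (5 + 5 + 8 + 8 + 7) / 5 = 33/5 = 6.6
  x̄ = (4.6, 6.6),  deviation x̄ - mu_0 = (4.6, 6.6) - (6, 4) = (-1.4, 2.6).

Step 2 — sample covariance matrix, S[i,j] = (1/(n-1)) · Σ_k (x_{k,i} - mean_i) · (x_{k,j} - mean_j), divisor n-1 = 4:
  S[X,X] = ((0.4)·(0.4) + (-2.6)·(-2.6) + (2.4)·(2.4) + (1.4)·(1.4) + (-1.6)·(-1.6)) / 4 = 17.2/4 = 4.3
  S[X,Y] = ((0.4)·(-1.6) + (-2.6)·(-1.6) + (2.4)·(1.4) + (1.4)·(1.4) + (-1.6)·(0.4)) / 4 = 8.2/4 = 2.05
  S[Y,Y] = ((-1.6)·(-1.6) + (-1.6)·(-1.6) + (1.4)·(1.4) + (1.4)·(1.4) + (0.4)·(0.4)) / 4 = 9.2/4 = 2.3
  S = [[4.3, 2.05],
 [2.05, 2.3]].

Step 3 — invert S. det(S) = 4.3·2.3 - (2.05)² = 5.6875.
  S^{-1} = (1/det) · [[d, -b], [-b, a]] = [[0.4044, -0.3604],
 [-0.3604, 0.756]].

Step 4 — quadratic form (x̄ - mu_0)^T · S^{-1} · (x̄ - mu_0):
  S^{-1} · (x̄ - mu_0) = (-1.5033, 2.4703),
  (x̄ - mu_0)^T · [...] = (-1.4)·(-1.5033) + (2.6)·(2.4703) = 8.5275.

Step 5 — scale by n: T² = 5 · 8.5275 = 42.6374.

T² ≈ 42.6374


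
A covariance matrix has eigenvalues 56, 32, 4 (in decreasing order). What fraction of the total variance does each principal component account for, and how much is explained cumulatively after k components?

Step 1 — total variance = trace(Sigma) = Σ λ_i = 56 + 32 + 4 = 92.

Step 2 — fraction explained by component i = λ_i / Σ λ:
  PC1: 56/92 = 0.6087
  PC2: 32/92 = 0.3478
  PC3: 4/92 = 0.0435

Step 3 — cumulative fraction after k components = (λ_1 + ... + λ_k) / Σ λ:
  k = 1: 56/92 = 0.6087
  k = 2: (56 + 32)/92 = 88/92 = 0.9565
  k = 3: (56 + 32 + 4)/92 = 92/92 = 1

Summary (fraction, with percent):

explained: PC1 0.6087 (60.87%), PC2 0.3478 (34.78%), PC3 0.0435 (4.35%);  cumulative: 0.6087, 0.9565, 1


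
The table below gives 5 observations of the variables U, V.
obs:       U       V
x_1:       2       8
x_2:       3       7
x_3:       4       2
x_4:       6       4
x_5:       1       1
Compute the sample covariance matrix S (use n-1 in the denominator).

Step 1 — column means:
  mean(U) = (2 + 3 + 4 + 6 + 1) / 5 = 16/5 = 3.2
  mean(V) = (8 + 7 + 2 + 4 + 1) / 5 = 22/5 = 4.4

Step 2 — sample covariance S[i,j] = (1/(n-1)) · Σ_k (x_{k,i} - mean_i) · (x_{k,j} - mean_j), with n-1 = 4.
  S[U,U] = ((-1.2)·(-1.2) + (-0.2)·(-0.2) + (0.8)·(0.8) + (2.8)·(2.8) + (-2.2)·(-2.2)) / 4 = 14.8/4 = 3.7
  S[U,V] = ((-1.2)·(3.6) + (-0.2)·(2.6) + (0.8)·(-2.4) + (2.8)·(-0.4) + (-2.2)·(-3.4)) / 4 = -0.4/4 = -0.1
  S[V,V] = ((3.6)·(3.6) + (2.6)·(2.6) + (-2.4)·(-2.4) + (-0.4)·(-0.4) + (-3.4)·(-3.4)) / 4 = 37.2/4 = 9.3

S is symmetric (S[j,i] = S[i,j]). Assembling:

S = [[3.7, -0.1],
 [-0.1, 9.3]]


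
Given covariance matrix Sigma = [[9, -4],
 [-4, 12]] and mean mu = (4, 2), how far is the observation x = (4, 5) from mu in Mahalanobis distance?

Step 1 — centre the observation: (x - mu) = (0, 3).

Step 2 — invert Sigma. det(Sigma) = 9·12 - (-4)² = 92.
  Sigma^{-1} = (1/det) · [[d, -b], [-b, a]] = [[0.1304, 0.0435],
 [0.0435, 0.0978]].

Step 3 — form the quadratic (x - mu)^T · Sigma^{-1} · (x - mu):
  Sigma^{-1} · (x - mu) = (0.1304, 0.2935).
  (x - mu)^T · [Sigma^{-1} · (x - mu)] = (0)·(0.1304) + (3)·(0.2935) = 0.8804.

Step 4 — take square root: d = √(0.8804) ≈ 0.9383.

d(x, mu) = √(0.8804) ≈ 0.9383


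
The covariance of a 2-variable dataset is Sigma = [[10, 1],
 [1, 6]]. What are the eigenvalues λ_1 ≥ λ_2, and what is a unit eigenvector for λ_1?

Step 1 — characteristic polynomial of 2×2 Sigma:
  det(Sigma - λI) = λ² - trace · λ + det = 0.
  trace = 10 + 6 = 16, det = 10·6 - (1)² = 59.
Step 2 — discriminant:
  Δ = trace² - 4·det = 256 - 236 = 20.
Step 3 — eigenvalues:
  λ = (trace ± √Δ)/2 = (16 ± 4.4721)/2,
  λ_1 = 10.2361,  λ_2 = 5.7639.

Step 4 — unit eigenvector for λ_1: solve (Sigma - λ_1 I)v = 0. First row:
  (10 - 10.2361)·v_x + (1)·v_y = 0, i.e. (-0.2361)·v_x + (1)·v_y = 0,
  so v ∝ (b, λ_1 - a) = (1, 0.2361) = u.
  ||u|| = √((1)² + (0.2361)²) = √(1.0557) ≈ 1.0275,
  v_1 = u/||u|| ≈ (0.9732, 0.2298) (||v_1|| = 1).

λ_1 = 10.2361,  λ_2 = 5.7639;  v_1 ≈ (0.9732, 0.2298)


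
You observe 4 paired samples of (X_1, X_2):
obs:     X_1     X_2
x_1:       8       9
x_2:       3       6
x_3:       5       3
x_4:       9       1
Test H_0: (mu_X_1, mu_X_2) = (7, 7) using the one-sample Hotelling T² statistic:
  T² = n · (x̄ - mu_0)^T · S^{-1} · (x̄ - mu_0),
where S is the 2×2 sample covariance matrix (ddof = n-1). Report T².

Step 1 — sample mean vector:
  mean(X_1) = (8 + 3 + 5 + 9) / 4 = 25/4 = 6.25
  mean(X_2) = (9 + 6 + 3 + 1) / 4 = 19/4 = 4.75
  x̄ = (6.25, 4.75),  deviation x̄ - mu_0 = (6.25, 4.75) - (7, 7) = (-0.75, -2.25).

Step 2 — sample covariance matrix, S[i,j] = (1/(n-1)) · Σ_k (x_{k,i} - mean_i) · (x_{k,j} - mean_j), divisor n-1 = 3:
  S[X_1,X_1] = ((1.75)·(1.75) + (-3.25)·(-3.25) + (-1.25)·(-1.25) + (2.75)·(2.75)) / 3 = 22.75/3 = 7.5833
  S[X_1,X_2] = ((1.75)·(4.25) + (-3.25)·(1.25) + (-1.25)·(-1.75) + (2.75)·(-3.75)) / 3 = -4.75/3 = -1.5833
  S[X_2,X_2] = ((4.25)·(4.25) + (1.25)·(1.25) + (-1.75)·(-1.75) + (-3.75)·(-3.75)) / 3 = 36.75/3 = 12.25
  S = [[7.5833, -1.5833],
 [-1.5833, 12.25]].

Step 3 — invert S. det(S) = 7.5833·12.25 - (-1.5833)² = 90.3889.
  S^{-1} = (1/det) · [[d, -b], [-b, a]] = [[0.1355, 0.0175],
 [0.0175, 0.0839]].

Step 4 — quadratic form (x̄ - mu_0)^T · S^{-1} · (x̄ - mu_0):
  S^{-1} · (x̄ - mu_0) = (-0.1411, -0.2019),
  (x̄ - mu_0)^T · [...] = (-0.75)·(-0.1411) + (-2.25)·(-0.2019) = 0.5601.

Step 5 — scale by n: T² = 4 · 0.5601 = 2.2403.

T² ≈ 2.2403


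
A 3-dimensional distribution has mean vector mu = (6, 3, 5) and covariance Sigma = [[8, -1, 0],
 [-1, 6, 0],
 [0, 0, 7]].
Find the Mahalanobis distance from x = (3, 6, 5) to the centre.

Step 1 — centre the observation: (x - mu) = (-3, 3, 0).

Step 2 — invert Sigma (cofactor / det for 3×3, or solve directly):
  Sigma^{-1} = [[0.1277, 0.0213, 0],
 [0.0213, 0.1702, 0],
 [0, 0, 0.1429]].

Step 3 — form the quadratic (x - mu)^T · Sigma^{-1} · (x - mu):
  Sigma^{-1} · (x - mu) = (-0.3191, 0.4468, 0).
  (x - mu)^T · [Sigma^{-1} · (x - mu)] = (-3)·(-0.3191) + (3)·(0.4468) + (0)·(0) = 2.2979.

Step 4 — take square root: d = √(2.2979) ≈ 1.5159.

d(x, mu) = √(2.2979) ≈ 1.5159


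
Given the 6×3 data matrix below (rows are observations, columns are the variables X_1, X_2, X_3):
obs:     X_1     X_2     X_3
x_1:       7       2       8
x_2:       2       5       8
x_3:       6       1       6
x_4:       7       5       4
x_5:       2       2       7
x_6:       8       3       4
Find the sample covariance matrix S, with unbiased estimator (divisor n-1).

Step 1 — column means:
  mean(X_1) = (7 + 2 + 6 + 7 + 2 + 8) / 6 = 32/6 = 5.3333
  mean(X_2) = (2 + 5 + 1 + 5 + 2 + 3) / 6 = 18/6 = 3
  mean(X_3) = (8 + 8 + 6 + 4 + 7 + 4) / 6 = 37/6 = 6.1667

Step 2 — sample covariance S[i,j] = (1/(n-1)) · Σ_k (x_{k,i} - mean_i) · (x_{k,j} - mean_j), with n-1 = 5.
  S[X_1,X_1] = ((1.6667)·(1.6667) + (-3.3333)·(-3.3333) + (0.6667)·(0.6667) + (1.6667)·(1.6667) + (-3.3333)·(-3.3333) + (2.6667)·(2.6667)) / 5 = 35.3333/5 = 7.0667
  S[X_1,X_2] = ((1.6667)·(-1) + (-3.3333)·(2) + (0.6667)·(-2) + (1.6667)·(2) + (-3.3333)·(-1) + (2.6667)·(0)) / 5 = -3/5 = -0.6
  S[X_1,X_3] = ((1.6667)·(1.8333) + (-3.3333)·(1.8333) + (0.6667)·(-0.1667) + (1.6667)·(-2.1667) + (-3.3333)·(0.8333) + (2.6667)·(-2.1667)) / 5 = -15.3333/5 = -3.0667
  S[X_2,X_2] = ((-1)·(-1) + (2)·(2) + (-2)·(-2) + (2)·(2) + (-1)·(-1) + (0)·(0)) / 5 = 14/5 = 2.8
  S[X_2,X_3] = ((-1)·(1.8333) + (2)·(1.8333) + (-2)·(-0.1667) + (2)·(-2.1667) + (-1)·(0.8333) + (0)·(-2.1667)) / 5 = -3/5 = -0.6
  S[X_3,X_3] = ((1.8333)·(1.8333) + (1.8333)·(1.8333) + (-0.1667)·(-0.1667) + (-2.1667)·(-2.1667) + (0.8333)·(0.8333) + (-2.1667)·(-2.1667)) / 5 = 16.8333/5 = 3.3667

S is symmetric (S[j,i] = S[i,j]). Assembling:

S = [[7.0667, -0.6, -3.0667],
 [-0.6, 2.8, -0.6],
 [-3.0667, -0.6, 3.3667]]


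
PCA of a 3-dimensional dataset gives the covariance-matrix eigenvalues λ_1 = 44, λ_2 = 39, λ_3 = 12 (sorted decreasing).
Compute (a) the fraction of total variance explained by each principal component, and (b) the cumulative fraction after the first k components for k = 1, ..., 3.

Step 1 — total variance = trace(Sigma) = Σ λ_i = 44 + 39 + 12 = 95.

Step 2 — fraction explained by component i = λ_i / Σ λ:
  PC1: 44/95 = 0.4632
  PC2: 39/95 = 0.4105
  PC3: 12/95 = 0.1263

Step 3 — cumulative fraction after k components = (λ_1 + ... + λ_k) / Σ λ:
  k = 1: 44/95 = 0.4632
  k = 2: (44 + 39)/95 = 83/95 = 0.8737
  k = 3: (44 + 39 + 12)/95 = 95/95 = 1

Summary (fraction, with percent):

explained: PC1 0.4632 (46.32%), PC2 0.4105 (41.05%), PC3 0.1263 (12.63%);  cumulative: 0.4632, 0.8737, 1


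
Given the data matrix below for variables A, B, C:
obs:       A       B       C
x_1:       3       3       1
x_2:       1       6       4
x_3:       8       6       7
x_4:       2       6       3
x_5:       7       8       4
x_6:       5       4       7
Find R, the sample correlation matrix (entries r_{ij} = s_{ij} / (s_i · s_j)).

Step 1 — column means:
  mean(A) = (3 + 1 + 8 + 2 + 7 + 5) / 6 = 26/6 = 4.3333
  mean(B) = (3 + 6 + 6 + 6 + 8 + 4) / 6 = 33/6 = 5.5
  mean(C) = (1 + 4 + 7 + 3 + 4 + 7) / 6 = 26/6 = 4.3333

Step 2 — sample variances and covariances s[i,j] = (1/(n-1)) · Σ_k (x_{k,i} - mean_i) · (x_{k,j} - mean_j), with n-1 = 5:
  s[A,A] = ((-1.3333)·(-1.3333) + (-3.3333)·(-3.3333) + (3.6667)·(3.6667) + (-2.3333)·(-2.3333) + (2.6667)·(2.6667) + (0.6667)·(0.6667)) / 5 = 39.3333/5 = 7.8667
  s[A,B] = ((-1.3333)·(-2.5) + (-3.3333)·(0.5) + (3.6667)·(0.5) + (-2.3333)·(0.5) + (2.6667)·(2.5) + (0.6667)·(-1.5)) / 5 = 8/5 = 1.6
  s[A,C] = ((-1.3333)·(-3.3333) + (-3.3333)·(-0.3333) + (3.6667)·(2.6667) + (-2.3333)·(-1.3333) + (2.6667)·(-0.3333) + (0.6667)·(2.6667)) / 5 = 19.3333/5 = 3.8667
  s[B,B] = ((-2.5)·(-2.5) + (0.5)·(0.5) + (0.5)·(0.5) + (0.5)·(0.5) + (2.5)·(2.5) + (-1.5)·(-1.5)) / 5 = 15.5/5 = 3.1
  s[B,C] = ((-2.5)·(-3.3333) + (0.5)·(-0.3333) + (0.5)·(2.6667) + (0.5)·(-1.3333) + (2.5)·(-0.3333) + (-1.5)·(2.6667)) / 5 = 4/5 = 0.8
  s[C,C] = ((-3.3333)·(-3.3333) + (-0.3333)·(-0.3333) + (2.6667)·(2.6667) + (-1.3333)·(-1.3333) + (-0.3333)·(-0.3333) + (2.6667)·(2.6667)) / 5 = 27.3333/5 = 5.4667
  Sample standard deviations s_i = √(s[i,i]):
  s(A) = √(7.8667) = 2.8048
  s(B) = √(3.1) = 1.7607
  s(C) = √(5.4667) = 2.3381

Step 3 — r_{ij} = s_{ij} / (s_i · s_j):
  r[A,A] = 1 (diagonal).
  r[A,B] = 1.6 / (2.8048 · 1.7607) = 1.6 / 4.9383 = 0.324
  r[A,C] = 3.8667 / (2.8048 · 2.3381) = 3.8667 / 6.5578 = 0.5896
  r[B,B] = 1 (diagonal).
  r[B,C] = 0.8 / (1.7607 · 2.3381) = 0.8 / 4.1166 = 0.1943
  r[C,C] = 1 (diagonal).

R is symmetric with unit diagonal. Assembling:

R = [[1, 0.324, 0.5896],
 [0.324, 1, 0.1943],
 [0.5896, 0.1943, 1]]


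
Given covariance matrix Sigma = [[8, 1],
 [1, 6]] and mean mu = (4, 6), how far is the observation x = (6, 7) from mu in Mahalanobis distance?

Step 1 — centre the observation: (x - mu) = (2, 1).

Step 2 — invert Sigma. det(Sigma) = 8·6 - (1)² = 47.
  Sigma^{-1} = (1/det) · [[d, -b], [-b, a]] = [[0.1277, -0.0213],
 [-0.0213, 0.1702]].

Step 3 — form the quadratic (x - mu)^T · Sigma^{-1} · (x - mu):
  Sigma^{-1} · (x - mu) = (0.234, 0.1277).
  (x - mu)^T · [Sigma^{-1} · (x - mu)] = (2)·(0.234) + (1)·(0.1277) = 0.5957.

Step 4 — take square root: d = √(0.5957) ≈ 0.7718.

d(x, mu) = √(0.5957) ≈ 0.7718


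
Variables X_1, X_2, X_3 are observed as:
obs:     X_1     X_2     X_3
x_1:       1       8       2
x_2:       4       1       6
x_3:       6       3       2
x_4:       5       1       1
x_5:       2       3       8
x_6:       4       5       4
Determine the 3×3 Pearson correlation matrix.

Step 1 — column means:
  mean(X_1) = (1 + 4 + 6 + 5 + 2 + 4) / 6 = 22/6 = 3.6667
  mean(X_2) = (8 + 1 + 3 + 1 + 3 + 5) / 6 = 21/6 = 3.5
  mean(X_3) = (2 + 6 + 2 + 1 + 8 + 4) / 6 = 23/6 = 3.8333

Step 2 — sample variances and covariances s[i,j] = (1/(n-1)) · Σ_k (x_{k,i} - mean_i) · (x_{k,j} - mean_j), with n-1 = 5:
  s[X_1,X_1] = ((-2.6667)·(-2.6667) + (0.3333)·(0.3333) + (2.3333)·(2.3333) + (1.3333)·(1.3333) + (-1.6667)·(-1.6667) + (0.3333)·(0.3333)) / 5 = 17.3333/5 = 3.4667
  s[X_1,X_2] = ((-2.6667)·(4.5) + (0.3333)·(-2.5) + (2.3333)·(-0.5) + (1.3333)·(-2.5) + (-1.6667)·(-0.5) + (0.3333)·(1.5)) / 5 = -16/5 = -3.2
  s[X_1,X_3] = ((-2.6667)·(-1.8333) + (0.3333)·(2.1667) + (2.3333)·(-1.8333) + (1.3333)·(-2.8333) + (-1.6667)·(4.1667) + (0.3333)·(0.1667)) / 5 = -9.3333/5 = -1.8667
  s[X_2,X_2] = ((4.5)·(4.5) + (-2.5)·(-2.5) + (-0.5)·(-0.5) + (-2.5)·(-2.5) + (-0.5)·(-0.5) + (1.5)·(1.5)) / 5 = 35.5/5 = 7.1
  s[X_2,X_3] = ((4.5)·(-1.8333) + (-2.5)·(2.1667) + (-0.5)·(-1.8333) + (-2.5)·(-2.8333) + (-0.5)·(4.1667) + (1.5)·(0.1667)) / 5 = -7.5/5 = -1.5
  s[X_3,X_3] = ((-1.8333)·(-1.8333) + (2.1667)·(2.1667) + (-1.8333)·(-1.8333) + (-2.8333)·(-2.8333) + (4.1667)·(4.1667) + (0.1667)·(0.1667)) / 5 = 36.8333/5 = 7.3667
  Sample standard deviations s_i = √(s[i,i]):
  s(X_1) = √(3.4667) = 1.8619
  s(X_2) = √(7.1) = 2.6646
  s(X_3) = √(7.3667) = 2.7142

Step 3 — r_{ij} = s_{ij} / (s_i · s_j):
  r[X_1,X_1] = 1 (diagonal).
  r[X_1,X_2] = -3.2 / (1.8619 · 2.6646) = -3.2 / 4.9612 = -0.645
  r[X_1,X_3] = -1.8667 / (1.8619 · 2.7142) = -1.8667 / 5.0535 = -0.3694
  r[X_2,X_2] = 1 (diagonal).
  r[X_2,X_3] = -1.5 / (2.6646 · 2.7142) = -1.5 / 7.2321 = -0.2074
  r[X_3,X_3] = 1 (diagonal).

R is symmetric with unit diagonal. Assembling:

R = [[1, -0.645, -0.3694],
 [-0.645, 1, -0.2074],
 [-0.3694, -0.2074, 1]]


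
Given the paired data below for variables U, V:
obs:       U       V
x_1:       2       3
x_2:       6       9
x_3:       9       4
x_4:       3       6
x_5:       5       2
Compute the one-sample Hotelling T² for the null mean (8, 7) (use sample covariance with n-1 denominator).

Step 1 — sample mean vector:
  mean(U) = (2 + 6 + 9 + 3 + 5) / 5 = 25/5 = 5
  mean(V) = (3 + 9 + 4 + 6 + 2) / 5 = 24/5 = 4.8
  x̄ = (5, 4.8),  deviation x̄ - mu_0 = (5, 4.8) - (8, 7) = (-3, -2.2).

Step 2 — sample covariance matrix, S[i,j] = (1/(n-1)) · Σ_k (x_{k,i} - mean_i) · (x_{k,j} - mean_j), divisor n-1 = 4:
  S[U,U] = ((-3)·(-3) + (1)·(1) + (4)·(4) + (-2)·(-2) + (0)·(0)) / 4 = 30/4 = 7.5
  S[U,V] = ((-3)·(-1.8) + (1)·(4.2) + (4)·(-0.8) + (-2)·(1.2) + (0)·(-2.8)) / 4 = 4/4 = 1
  S[V,V] = ((-1.8)·(-1.8) + (4.2)·(4.2) + (-0.8)·(-0.8) + (1.2)·(1.2) + (-2.8)·(-2.8)) / 4 = 30.8/4 = 7.7
  S = [[7.5, 1],
 [1, 7.7]].

Step 3 — invert S. det(S) = 7.5·7.7 - (1)² = 56.75.
  S^{-1} = (1/det) · [[d, -b], [-b, a]] = [[0.1357, -0.0176],
 [-0.0176, 0.1322]].

Step 4 — quadratic form (x̄ - mu_0)^T · S^{-1} · (x̄ - mu_0):
  S^{-1} · (x̄ - mu_0) = (-0.3683, -0.2379),
  (x̄ - mu_0)^T · [...] = (-3)·(-0.3683) + (-2.2)·(-0.2379) = 1.6282.

Step 5 — scale by n: T² = 5 · 1.6282 = 8.141.

T² ≈ 8.141


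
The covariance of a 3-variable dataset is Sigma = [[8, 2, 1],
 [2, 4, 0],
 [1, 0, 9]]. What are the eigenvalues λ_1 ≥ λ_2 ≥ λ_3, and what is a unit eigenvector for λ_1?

Step 1 — characteristic polynomial p(λ) = det(λI - Sigma) = λ³ - tr·λ² + c_1·λ - det, where tr = trace, c_1 = sum of the principal 2×2 minors, det = det(Sigma):
  tr = 8 + 4 + 9 = 21,
  c_1 = (8·4 - (2)²) + (8·9 - (1)²) + (4·9 - (0)²) = 28 + 71 + 36 = 135,
  det = 8·(4·9 - (0)²) - (2)·((2)·9 - (0)·(1)) + (1)·((2)·(0) - 4·(1)) = 8·(36) - (2)·(18) + (1)·(-4) = 248.
  So p(λ) = λ³ - 21λ² + 135λ - 248.
Step 2 — look for an integer root (rational root theorem: any rational root is an integer divisor of 248). Testing λ = 8:
  p(8) = 512 - 1344 + 1080 - 248 = 0  ✓
  Dividing out (λ - 8): p(λ) = (λ - 8)(λ² - 13λ + 31).
Step 3 — remaining eigenvalues from the quadratic λ² - 13λ + 31 = 0:
  Δ = 13² - 4·31 = 169 - 124 = 45,  λ = (13 ± √45)/2 = (13 ± 6.7082)/2 ≈ 9.8541 or 3.1459.
  Sorted: λ_1 = 9.8541,  λ_2 = 8,  λ_3 = 3.1459  (check: sum = 21 = tr ✓).

Step 4 — unit eigenvector for λ_1 ≈ 9.8541: v spans the null space of (Sigma - λ_1 I), whose rows are
  r_1 = (-1.8541, 2, 1),  r_2 = (2, -5.8541, 0),  r_3 = (1, 0, -0.8541).
  v is orthogonal to every row, so take v ∝ r_1 × r_2 = ((2)·(0) - (1)·(-5.8541), (1)·(2) - (-1.8541)·(0), (-1.8541)·(-5.8541) - (2)·(2)) ≈ (5.8541, 2, 6.8541).
  Let u = (5.8541, 2, 6.8541).
  ||u|| = √((5.8541)² + (2)² + (6.8541)²) = √(85.2492) ≈ 9.2331,  v_1 = u/||u|| ≈ (0.634, 0.2166, 0.7423) (||v_1|| = 1).

λ_1 = 9.8541,  λ_2 = 8,  λ_3 = 3.1459;  v_1 ≈ (0.634, 0.2166, 0.7423)


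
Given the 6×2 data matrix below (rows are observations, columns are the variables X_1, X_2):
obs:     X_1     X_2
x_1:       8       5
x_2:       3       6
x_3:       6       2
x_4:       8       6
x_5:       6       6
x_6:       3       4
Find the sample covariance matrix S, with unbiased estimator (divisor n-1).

Step 1 — column means:
  mean(X_1) = (8 + 3 + 6 + 8 + 6 + 3) / 6 = 34/6 = 5.6667
  mean(X_2) = (5 + 6 + 2 + 6 + 6 + 4) / 6 = 29/6 = 4.8333

Step 2 — sample covariance S[i,j] = (1/(n-1)) · Σ_k (x_{k,i} - mean_i) · (x_{k,j} - mean_j), with n-1 = 5.
  S[X_1,X_1] = ((2.3333)·(2.3333) + (-2.6667)·(-2.6667) + (0.3333)·(0.3333) + (2.3333)·(2.3333) + (0.3333)·(0.3333) + (-2.6667)·(-2.6667)) / 5 = 25.3333/5 = 5.0667
  S[X_1,X_2] = ((2.3333)·(0.1667) + (-2.6667)·(1.1667) + (0.3333)·(-2.8333) + (2.3333)·(1.1667) + (0.3333)·(1.1667) + (-2.6667)·(-0.8333)) / 5 = 1.6667/5 = 0.3333
  S[X_2,X_2] = ((0.1667)·(0.1667) + (1.1667)·(1.1667) + (-2.8333)·(-2.8333) + (1.1667)·(1.1667) + (1.1667)·(1.1667) + (-0.8333)·(-0.8333)) / 5 = 12.8333/5 = 2.5667

S is symmetric (S[j,i] = S[i,j]). Assembling:

S = [[5.0667, 0.3333],
 [0.3333, 2.5667]]


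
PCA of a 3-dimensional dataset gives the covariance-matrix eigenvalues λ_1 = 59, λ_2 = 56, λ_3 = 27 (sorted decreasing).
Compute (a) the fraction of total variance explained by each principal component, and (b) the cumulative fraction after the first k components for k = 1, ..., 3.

Step 1 — total variance = trace(Sigma) = Σ λ_i = 59 + 56 + 27 = 142.

Step 2 — fraction explained by component i = λ_i / Σ λ:
  PC1: 59/142 = 0.4155
  PC2: 56/142 = 0.3944
  PC3: 27/142 = 0.1901

Step 3 — cumulative fraction after k components = (λ_1 + ... + λ_k) / Σ λ:
  k = 1: 59/142 = 0.4155
  k = 2: (59 + 56)/142 = 115/142 = 0.8099
  k = 3: (59 + 56 + 27)/142 = 142/142 = 1

Summary (fraction, with percent):

explained: PC1 0.4155 (41.55%), PC2 0.3944 (39.44%), PC3 0.1901 (19.01%);  cumulative: 0.4155, 0.8099, 1


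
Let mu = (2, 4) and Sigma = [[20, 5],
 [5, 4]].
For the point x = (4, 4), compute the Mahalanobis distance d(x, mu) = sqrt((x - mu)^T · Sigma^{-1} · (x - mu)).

Step 1 — centre the observation: (x - mu) = (2, 0).

Step 2 — invert Sigma. det(Sigma) = 20·4 - (5)² = 55.
  Sigma^{-1} = (1/det) · [[d, -b], [-b, a]] = [[0.0727, -0.0909],
 [-0.0909, 0.3636]].

Step 3 — form the quadratic (x - mu)^T · Sigma^{-1} · (x - mu):
  Sigma^{-1} · (x - mu) = (0.1455, -0.1818).
  (x - mu)^T · [Sigma^{-1} · (x - mu)] = (2)·(0.1455) + (0)·(-0.1818) = 0.2909.

Step 4 — take square root: d = √(0.2909) ≈ 0.5394.

d(x, mu) = √(0.2909) ≈ 0.5394


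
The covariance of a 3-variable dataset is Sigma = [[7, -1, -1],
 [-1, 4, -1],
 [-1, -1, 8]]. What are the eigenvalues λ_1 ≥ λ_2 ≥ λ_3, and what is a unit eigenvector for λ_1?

Step 1 — characteristic polynomial p(λ) = det(λI - Sigma) = λ³ - tr·λ² + c_1·λ - det, where tr = trace, c_1 = sum of the principal 2×2 minors, det = det(Sigma):
  tr = 7 + 4 + 8 = 19,
  c_1 = (7·4 - (-1)²) + (7·8 - (-1)²) + (4·8 - (-1)²) = 27 + 55 + 31 = 113,
  det = 7·(4·8 - (-1)²) - (-1)·((-1)·8 - (-1)·(-1)) + (-1)·((-1)·(-1) - 4·(-1)) = 7·(31) - (-1)·(-9) + (-1)·(5) = 203.
  So p(λ) = λ³ - 19λ² + 113λ - 203.
Step 2 — look for an integer root (rational root theorem: any rational root is an integer divisor of 203). Testing λ = 7:
  p(7) = 343 - 931 + 791 - 203 = 0  ✓
  Dividing out (λ - 7): p(λ) = (λ - 7)(λ² - 12λ + 29).
Step 3 — remaining eigenvalues from the quadratic λ² - 12λ + 29 = 0:
  Δ = 12² - 4·29 = 144 - 116 = 28,  λ = (12 ± √28)/2 = (12 ± 5.2915)/2 ≈ 8.6458 or 3.3542.
  Sorted: λ_1 = 8.6458,  λ_2 = 7,  λ_3 = 3.3542  (check: sum = 19 = tr ✓).

Step 4 — unit eigenvector for λ_1 ≈ 8.6458: v spans the null space of (Sigma - λ_1 I), whose rows are
  r_1 = (-1.6458, -1, -1),  r_2 = (-1, -4.6458, -1),  r_3 = (-1, -1, -0.6458).
  v is orthogonal to every row, so take v ∝ r_1 × r_2 = ((-1)·(-1) - (-1)·(-4.6458), (-1)·(-1) - (-1.6458)·(-1), (-1.6458)·(-4.6458) - (-1)·(-1)) ≈ (-3.6458, -0.6458, 6.6458).
  Rescale (multiply by -1 so the first nonzero entry is positive): u = (3.6458, 0.6458, -6.6458).
  ||u|| = √((3.6458)² + (0.6458)² + (-6.6458)²) = √(57.8745) ≈ 7.6075,  v_1 = u/||u|| ≈ (0.4792, 0.0849, -0.8736) (||v_1|| = 1).

λ_1 = 8.6458,  λ_2 = 7,  λ_3 = 3.3542;  v_1 ≈ (0.4792, 0.0849, -0.8736)


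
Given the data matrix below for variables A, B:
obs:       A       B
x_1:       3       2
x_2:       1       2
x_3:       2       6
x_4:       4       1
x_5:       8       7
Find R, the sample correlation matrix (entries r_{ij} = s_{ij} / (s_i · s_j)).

Step 1 — column means:
  mean(A) = (3 + 1 + 2 + 4 + 8) / 5 = 18/5 = 3.6
  mean(B) = (2 + 2 + 6 + 1 + 7) / 5 = 18/5 = 3.6

Step 2 — sample variances and covariances s[i,j] = (1/(n-1)) · Σ_k (x_{k,i} - mean_i) · (x_{k,j} - mean_j), with n-1 = 4:
  s[A,A] = ((-0.6)·(-0.6) + (-2.6)·(-2.6) + (-1.6)·(-1.6) + (0.4)·(0.4) + (4.4)·(4.4)) / 4 = 29.2/4 = 7.3
  s[A,B] = ((-0.6)·(-1.6) + (-2.6)·(-1.6) + (-1.6)·(2.4) + (0.4)·(-2.6) + (4.4)·(3.4)) / 4 = 15.2/4 = 3.8
  s[B,B] = ((-1.6)·(-1.6) + (-1.6)·(-1.6) + (2.4)·(2.4) + (-2.6)·(-2.6) + (3.4)·(3.4)) / 4 = 29.2/4 = 7.3
  Sample standard deviations s_i = √(s[i,i]):
  s(A) = √(7.3) = 2.7019
  s(B) = √(7.3) = 2.7019

Step 3 — r_{ij} = s_{ij} / (s_i · s_j):
  r[A,A] = 1 (diagonal).
  r[A,B] = 3.8 / (2.7019 · 2.7019) = 3.8 / 7.3 = 0.5205
  r[B,B] = 1 (diagonal).

R is symmetric with unit diagonal. Assembling:

R = [[1, 0.5205],
 [0.5205, 1]]


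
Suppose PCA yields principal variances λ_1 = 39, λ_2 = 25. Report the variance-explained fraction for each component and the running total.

Step 1 — total variance = trace(Sigma) = Σ λ_i = 39 + 25 = 64.

Step 2 — fraction explained by component i = λ_i / Σ λ:
  PC1: 39/64 = 0.6094
  PC2: 25/64 = 0.3906

Step 3 — cumulative fraction after k components = (λ_1 + ... + λ_k) / Σ λ:
  k = 1: 39/64 = 0.6094
  k = 2: (39 + 25)/64 = 64/64 = 1

Summary (fraction, with percent):

explained: PC1 0.6094 (60.94%), PC2 0.3906 (39.06%);  cumulative: 0.6094, 1


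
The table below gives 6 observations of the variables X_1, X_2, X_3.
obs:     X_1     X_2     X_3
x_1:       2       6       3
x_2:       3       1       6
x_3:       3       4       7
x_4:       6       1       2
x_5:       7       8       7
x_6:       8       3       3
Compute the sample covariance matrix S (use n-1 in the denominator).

Step 1 — column means:
  mean(X_1) = (2 + 3 + 3 + 6 + 7 + 8) / 6 = 29/6 = 4.8333
  mean(X_2) = (6 + 1 + 4 + 1 + 8 + 3) / 6 = 23/6 = 3.8333
  mean(X_3) = (3 + 6 + 7 + 2 + 7 + 3) / 6 = 28/6 = 4.6667

Step 2 — sample covariance S[i,j] = (1/(n-1)) · Σ_k (x_{k,i} - mean_i) · (x_{k,j} - mean_j), with n-1 = 5.
  S[X_1,X_1] = ((-2.8333)·(-2.8333) + (-1.8333)·(-1.8333) + (-1.8333)·(-1.8333) + (1.1667)·(1.1667) + (2.1667)·(2.1667) + (3.1667)·(3.1667)) / 5 = 30.8333/5 = 6.1667
  S[X_1,X_2] = ((-2.8333)·(2.1667) + (-1.8333)·(-2.8333) + (-1.8333)·(0.1667) + (1.1667)·(-2.8333) + (2.1667)·(4.1667) + (3.1667)·(-0.8333)) / 5 = 1.8333/5 = 0.3667
  S[X_1,X_3] = ((-2.8333)·(-1.6667) + (-1.8333)·(1.3333) + (-1.8333)·(2.3333) + (1.1667)·(-2.6667) + (2.1667)·(2.3333) + (3.1667)·(-1.6667)) / 5 = -5.3333/5 = -1.0667
  S[X_2,X_2] = ((2.1667)·(2.1667) + (-2.8333)·(-2.8333) + (0.1667)·(0.1667) + (-2.8333)·(-2.8333) + (4.1667)·(4.1667) + (-0.8333)·(-0.8333)) / 5 = 38.8333/5 = 7.7667
  S[X_2,X_3] = ((2.1667)·(-1.6667) + (-2.8333)·(1.3333) + (0.1667)·(2.3333) + (-2.8333)·(-2.6667) + (4.1667)·(2.3333) + (-0.8333)·(-1.6667)) / 5 = 11.6667/5 = 2.3333
  S[X_3,X_3] = ((-1.6667)·(-1.6667) + (1.3333)·(1.3333) + (2.3333)·(2.3333) + (-2.6667)·(-2.6667) + (2.3333)·(2.3333) + (-1.6667)·(-1.6667)) / 5 = 25.3333/5 = 5.0667

S is symmetric (S[j,i] = S[i,j]). Assembling:

S = [[6.1667, 0.3667, -1.0667],
 [0.3667, 7.7667, 2.3333],
 [-1.0667, 2.3333, 5.0667]]


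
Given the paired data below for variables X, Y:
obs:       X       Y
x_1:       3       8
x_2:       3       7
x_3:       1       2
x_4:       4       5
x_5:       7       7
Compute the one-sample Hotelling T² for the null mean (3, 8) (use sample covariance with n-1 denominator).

Step 1 — sample mean vector:
  mean(X) = (3 + 3 + 1 + 4 + 7) / 5 = 18/5 = 3.6
  mean(Y) = (8 + 7 + 2 + 5 + 7) / 5 = 29/5 = 5.8
  x̄ = (3.6, 5.8),  deviation x̄ - mu_0 = (3.6, 5.8) - (3, 8) = (0.6, -2.2).

Step 2 — sample covariance matrix, S[i,j] = (1/(n-1)) · Σ_k (x_{k,i} - mean_i) · (x_{k,j} - mean_j), divisor n-1 = 4:
  S[X,X] = ((-0.6)·(-0.6) + (-0.6)·(-0.6) + (-2.6)·(-2.6) + (0.4)·(0.4) + (3.4)·(3.4)) / 4 = 19.2/4 = 4.8
  S[X,Y] = ((-0.6)·(2.2) + (-0.6)·(1.2) + (-2.6)·(-3.8) + (0.4)·(-0.8) + (3.4)·(1.2)) / 4 = 11.6/4 = 2.9
  S[Y,Y] = ((2.2)·(2.2) + (1.2)·(1.2) + (-3.8)·(-3.8) + (-0.8)·(-0.8) + (1.2)·(1.2)) / 4 = 22.8/4 = 5.7
  S = [[4.8, 2.9],
 [2.9, 5.7]].

Step 3 — invert S. det(S) = 4.8·5.7 - (2.9)² = 18.95.
  S^{-1} = (1/det) · [[d, -b], [-b, a]] = [[0.3008, -0.153],
 [-0.153, 0.2533]].

Step 4 — quadratic form (x̄ - mu_0)^T · S^{-1} · (x̄ - mu_0):
  S^{-1} · (x̄ - mu_0) = (0.5172, -0.6491),
  (x̄ - mu_0)^T · [...] = (0.6)·(0.5172) + (-2.2)·(-0.6491) = 1.7383.

Step 5 — scale by n: T² = 5 · 1.7383 = 8.6913.

T² ≈ 8.6913


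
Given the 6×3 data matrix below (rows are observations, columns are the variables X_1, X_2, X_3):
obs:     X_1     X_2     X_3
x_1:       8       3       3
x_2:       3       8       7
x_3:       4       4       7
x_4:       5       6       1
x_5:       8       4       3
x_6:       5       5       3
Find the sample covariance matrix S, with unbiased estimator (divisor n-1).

Step 1 — column means:
  mean(X_1) = (8 + 3 + 4 + 5 + 8 + 5) / 6 = 33/6 = 5.5
  mean(X_2) = (3 + 8 + 4 + 6 + 4 + 5) / 6 = 30/6 = 5
  mean(X_3) = (3 + 7 + 7 + 1 + 3 + 3) / 6 = 24/6 = 4

Step 2 — sample covariance S[i,j] = (1/(n-1)) · Σ_k (x_{k,i} - mean_i) · (x_{k,j} - mean_j), with n-1 = 5.
  S[X_1,X_1] = ((2.5)·(2.5) + (-2.5)·(-2.5) + (-1.5)·(-1.5) + (-0.5)·(-0.5) + (2.5)·(2.5) + (-0.5)·(-0.5)) / 5 = 21.5/5 = 4.3
  S[X_1,X_2] = ((2.5)·(-2) + (-2.5)·(3) + (-1.5)·(-1) + (-0.5)·(1) + (2.5)·(-1) + (-0.5)·(0)) / 5 = -14/5 = -2.8
  S[X_1,X_3] = ((2.5)·(-1) + (-2.5)·(3) + (-1.5)·(3) + (-0.5)·(-3) + (2.5)·(-1) + (-0.5)·(-1)) / 5 = -15/5 = -3
  S[X_2,X_2] = ((-2)·(-2) + (3)·(3) + (-1)·(-1) + (1)·(1) + (-1)·(-1) + (0)·(0)) / 5 = 16/5 = 3.2
  S[X_2,X_3] = ((-2)·(-1) + (3)·(3) + (-1)·(3) + (1)·(-3) + (-1)·(-1) + (0)·(-1)) / 5 = 6/5 = 1.2
  S[X_3,X_3] = ((-1)·(-1) + (3)·(3) + (3)·(3) + (-3)·(-3) + (-1)·(-1) + (-1)·(-1)) / 5 = 30/5 = 6

S is symmetric (S[j,i] = S[i,j]). Assembling:

S = [[4.3, -2.8, -3],
 [-2.8, 3.2, 1.2],
 [-3, 1.2, 6]]


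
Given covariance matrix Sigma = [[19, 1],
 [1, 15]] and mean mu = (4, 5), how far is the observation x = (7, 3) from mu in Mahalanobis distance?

Step 1 — centre the observation: (x - mu) = (3, -2).

Step 2 — invert Sigma. det(Sigma) = 19·15 - (1)² = 284.
  Sigma^{-1} = (1/det) · [[d, -b], [-b, a]] = [[0.0528, -0.0035],
 [-0.0035, 0.0669]].

Step 3 — form the quadratic (x - mu)^T · Sigma^{-1} · (x - mu):
  Sigma^{-1} · (x - mu) = (0.1655, -0.1444).
  (x - mu)^T · [Sigma^{-1} · (x - mu)] = (3)·(0.1655) + (-2)·(-0.1444) = 0.7852.

Step 4 — take square root: d = √(0.7852) ≈ 0.8861.

d(x, mu) = √(0.7852) ≈ 0.8861


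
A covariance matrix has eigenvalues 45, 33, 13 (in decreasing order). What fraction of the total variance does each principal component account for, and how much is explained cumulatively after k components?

Step 1 — total variance = trace(Sigma) = Σ λ_i = 45 + 33 + 13 = 91.

Step 2 — fraction explained by component i = λ_i / Σ λ:
  PC1: 45/91 = 0.4945
  PC2: 33/91 = 0.3626
  PC3: 13/91 = 0.1429

Step 3 — cumulative fraction after k components = (λ_1 + ... + λ_k) / Σ λ:
  k = 1: 45/91 = 0.4945
  k = 2: (45 + 33)/91 = 78/91 = 0.8571
  k = 3: (45 + 33 + 13)/91 = 91/91 = 1

Summary (fraction, with percent):

explained: PC1 0.4945 (49.45%), PC2 0.3626 (36.26%), PC3 0.1429 (14.29%);  cumulative: 0.4945, 0.8571, 1


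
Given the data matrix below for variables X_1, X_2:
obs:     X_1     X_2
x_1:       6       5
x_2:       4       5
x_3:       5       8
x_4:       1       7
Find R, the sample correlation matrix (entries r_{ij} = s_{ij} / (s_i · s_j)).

Step 1 — column means:
  mean(X_1) = (6 + 4 + 5 + 1) / 4 = 16/4 = 4
  mean(X_2) = (5 + 5 + 8 + 7) / 4 = 25/4 = 6.25

Step 2 — sample variances and covariances s[i,j] = (1/(n-1)) · Σ_k (x_{k,i} - mean_i) · (x_{k,j} - mean_j), with n-1 = 3:
  s[X_1,X_1] = ((2)·(2) + (0)·(0) + (1)·(1) + (-3)·(-3)) / 3 = 14/3 = 4.6667
  s[X_1,X_2] = ((2)·(-1.25) + (0)·(-1.25) + (1)·(1.75) + (-3)·(0.75)) / 3 = -3/3 = -1
  s[X_2,X_2] = ((-1.25)·(-1.25) + (-1.25)·(-1.25) + (1.75)·(1.75) + (0.75)·(0.75)) / 3 = 6.75/3 = 2.25
  Sample standard deviations s_i = √(s[i,i]):
  s(X_1) = √(4.6667) = 2.1602
  s(X_2) = √(2.25) = 1.5

Step 3 — r_{ij} = s_{ij} / (s_i · s_j):
  r[X_1,X_1] = 1 (diagonal).
  r[X_1,X_2] = -1 / (2.1602 · 1.5) = -1 / 3.2404 = -0.3086
  r[X_2,X_2] = 1 (diagonal).

R is symmetric with unit diagonal. Assembling:

R = [[1, -0.3086],
 [-0.3086, 1]]


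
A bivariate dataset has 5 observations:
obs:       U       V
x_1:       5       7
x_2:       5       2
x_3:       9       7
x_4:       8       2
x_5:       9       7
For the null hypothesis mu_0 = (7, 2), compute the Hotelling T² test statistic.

Step 1 — sample mean vector:
  mean(U) = (5 + 5 + 9 + 8 + 9) / 5 = 36/5 = 7.2
  mean(V) = (7 + 2 + 7 + 2 + 7) / 5 = 25/5 = 5
  x̄ = (7.2, 5),  deviation x̄ - mu_0 = (7.2, 5) - (7, 2) = (0.2, 3).

Step 2 — sample covariance matrix, S[i,j] = (1/(n-1)) · Σ_k (x_{k,i} - mean_i) · (x_{k,j} - mean_j), divisor n-1 = 4:
  S[U,U] = ((-2.2)·(-2.2) + (-2.2)·(-2.2) + (1.8)·(1.8) + (0.8)·(0.8) + (1.8)·(1.8)) / 4 = 16.8/4 = 4.2
  S[U,V] = ((-2.2)·(2) + (-2.2)·(-3) + (1.8)·(2) + (0.8)·(-3) + (1.8)·(2)) / 4 = 7/4 = 1.75
  S[V,V] = ((2)·(2) + (-3)·(-3) + (2)·(2) + (-3)·(-3) + (2)·(2)) / 4 = 30/4 = 7.5
  S = [[4.2, 1.75],
 [1.75, 7.5]].

Step 3 — invert S. det(S) = 4.2·7.5 - (1.75)² = 28.4375.
  S^{-1} = (1/det) · [[d, -b], [-b, a]] = [[0.2637, -0.0615],
 [-0.0615, 0.1477]].

Step 4 — quadratic form (x̄ - mu_0)^T · S^{-1} · (x̄ - mu_0):
  S^{-1} · (x̄ - mu_0) = (-0.1319, 0.4308),
  (x̄ - mu_0)^T · [...] = (0.2)·(-0.1319) + (3)·(0.4308) = 1.2659.

Step 5 — scale by n: T² = 5 · 1.2659 = 6.3297.

T² ≈ 6.3297


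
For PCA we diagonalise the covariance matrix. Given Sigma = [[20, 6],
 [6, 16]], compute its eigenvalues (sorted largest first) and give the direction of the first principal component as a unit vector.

Step 1 — characteristic polynomial of 2×2 Sigma:
  det(Sigma - λI) = λ² - trace · λ + det = 0.
  trace = 20 + 16 = 36, det = 20·16 - (6)² = 284.
Step 2 — discriminant:
  Δ = trace² - 4·det = 1296 - 1136 = 160.
Step 3 — eigenvalues:
  λ = (trace ± √Δ)/2 = (36 ± 12.6491)/2,
  λ_1 = 24.3246,  λ_2 = 11.6754.

Step 4 — unit eigenvector for λ_1: solve (Sigma - λ_1 I)v = 0. First row:
  (20 - 24.3246)·v_x + (6)·v_y = 0, i.e. (-4.3246)·v_x + (6)·v_y = 0,
  so v ∝ (b, λ_1 - a) = (6, 4.3246) = u.
  ||u|| = √((6)² + (4.3246)²) = √(54.7018) ≈ 7.3961,
  v_1 = u/||u|| ≈ (0.8112, 0.5847) (||v_1|| = 1).

λ_1 = 24.3246,  λ_2 = 11.6754;  v_1 ≈ (0.8112, 0.5847)
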